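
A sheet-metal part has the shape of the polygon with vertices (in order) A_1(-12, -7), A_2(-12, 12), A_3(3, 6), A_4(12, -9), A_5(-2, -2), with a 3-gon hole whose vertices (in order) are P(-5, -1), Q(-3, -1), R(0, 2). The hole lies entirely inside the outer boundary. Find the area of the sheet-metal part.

Outer boundary:
Apply the shoelace (surveyor's) formula: 2A = Σ (x_i·y_{i+1} − x_{i+1}·y_i), indices taken mod 5.
A_1→A_2: (-12)(12) − (-12)(-7) = -228
A_2→A_3: (-12)(6) − (3)(12) = -108
A_3→A_4: (3)(-9) − (12)(6) = -99
A_4→A_5: (12)(-2) − (-2)(-9) = -42
A_5→A_1: (-2)(-7) − (-12)(-2) = -10
Σ = -487
Area = |Σ|/2 = 243.5.
Hole:
Apply Gauss's area formula: 2A = Σ (x_i·y_{i+1} − x_{i+1}·y_i), indices taken mod 3.
Σ = (2) + (-6) + (10) = 6
Area = |Σ|/2 = 3.
Net area = 243.5 − 3 = 240.5.

240.5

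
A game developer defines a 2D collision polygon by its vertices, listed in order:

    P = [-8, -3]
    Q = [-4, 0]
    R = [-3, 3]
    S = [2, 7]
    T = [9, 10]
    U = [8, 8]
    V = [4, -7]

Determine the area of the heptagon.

Apply the shoelace formula: 2A = Σ (x_i·y_{i+1} − x_{i+1}·y_i), indices taken mod 7.
Cross-terms: -12, -12, -27, -43, -8, -88, -68  ⇒  Σ = -258
Area = |Σ|/2 = 129.

129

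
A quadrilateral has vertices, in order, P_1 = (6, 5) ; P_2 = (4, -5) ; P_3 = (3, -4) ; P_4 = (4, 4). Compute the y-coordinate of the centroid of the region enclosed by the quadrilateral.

Apply the surveyor's formula. First the cross-terms c_i = x_i·y_{i+1} − x_{i+1}·y_i:
  -50, -1, 28, -4  ⇒  2A = -27, A = -13.5.
Then Σ (y_i + y_{i+1})·c_i = -27, so ȳ = -27 / (6·(-13.5)) = 1/3.

1/3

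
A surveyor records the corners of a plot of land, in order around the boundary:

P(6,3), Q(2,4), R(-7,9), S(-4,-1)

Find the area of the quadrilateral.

50.5

Apply the shoelace formula: 2A = Σ (x_i·y_{i+1} − x_{i+1}·y_i), indices taken mod 4.
Σ = (18) + (46) + (43) + (-6) = 101
Area = |Σ|/2 = 50.5.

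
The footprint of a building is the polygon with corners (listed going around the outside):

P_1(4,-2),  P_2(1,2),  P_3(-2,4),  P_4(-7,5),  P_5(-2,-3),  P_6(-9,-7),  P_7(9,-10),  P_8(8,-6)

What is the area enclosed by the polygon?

120.5

Apply Gauss's area formula: 2A = Σ (x_i·y_{i+1} − x_{i+1}·y_i), indices taken mod 8.
Σ = (10) + (8) + (18) + (31) + (-13) + (153) + (26) + (8) = 241
Area = |Σ|/2 = 120.5.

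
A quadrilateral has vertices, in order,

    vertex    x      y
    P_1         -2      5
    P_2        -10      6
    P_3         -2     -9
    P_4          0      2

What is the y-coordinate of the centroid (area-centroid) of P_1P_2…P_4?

0.4

Apply the surveyor's formula. First the cross-terms c_i = x_i·y_{i+1} − x_{i+1}·y_i:
  38, 102, -4, 4  ⇒  2A = 140, A = 70.
Then Σ (y_i + y_{i+1})·c_i = 168, so ȳ = 168 / (6·70) = 0.4.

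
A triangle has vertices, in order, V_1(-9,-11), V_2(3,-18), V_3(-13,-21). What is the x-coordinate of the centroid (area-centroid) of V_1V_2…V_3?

-19/3

Apply the surveyor's formula. First the cross-terms c_i = x_i·y_{i+1} − x_{i+1}·y_i:
  195, -297, -46  ⇒  2A = -148, A = -74.
Then Σ (x_i + x_{i+1})·c_i = 2812, so x̄ = 2812 / (6·(-74)) = -19/3.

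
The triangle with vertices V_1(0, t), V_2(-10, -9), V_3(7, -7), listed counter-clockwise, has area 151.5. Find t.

10

The doubled signed area Σ (x_i y_{i+1} − x_{i+1} y_i) is linear in t.
With t=0 it equals 133; the coefficient of t is 17 (from the two edges through V_1).
So 17·t + 133 = 2·151.5 = 303 ⇒ t = 10.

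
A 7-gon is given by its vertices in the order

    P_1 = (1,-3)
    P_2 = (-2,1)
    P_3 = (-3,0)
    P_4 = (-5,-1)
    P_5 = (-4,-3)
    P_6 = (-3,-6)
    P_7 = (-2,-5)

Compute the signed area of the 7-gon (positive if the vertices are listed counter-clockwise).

20.5

Apply the shoelace formula: 2A = Σ (x_i·y_{i+1} − x_{i+1}·y_i), indices taken mod 7.
Cross-terms: -5, 3, 3, 11, 15, 3, 11  ⇒  Σ = 41
Signed area = Σ/2 = 20.5 (positive ⇒ counter-clockwise traversal).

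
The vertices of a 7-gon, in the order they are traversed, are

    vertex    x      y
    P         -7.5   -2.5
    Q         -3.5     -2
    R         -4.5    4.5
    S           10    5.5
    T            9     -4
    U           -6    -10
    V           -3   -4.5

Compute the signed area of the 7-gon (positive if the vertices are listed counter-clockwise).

-160.5

Apply the surveyor's formula: 2A = Σ (x_i·y_{i+1} − x_{i+1}·y_i), indices taken mod 7.
Cross-terms: 6.25, -24.75, -69.75, -89.5, -114, -3, -26.25  ⇒  Σ = -321
Signed area = Σ/2 = -160.5 (negative ⇒ clockwise traversal).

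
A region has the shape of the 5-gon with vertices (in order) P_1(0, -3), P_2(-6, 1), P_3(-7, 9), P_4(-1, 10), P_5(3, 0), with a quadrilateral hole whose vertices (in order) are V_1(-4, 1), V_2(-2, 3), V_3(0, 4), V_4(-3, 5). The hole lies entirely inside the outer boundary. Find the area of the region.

Outer boundary:
P_1→P_2: (0)(1) − (-6)(-3) = -18
P_2→P_3: (-6)(9) − (-7)(1) = -47
P_3→P_4: (-7)(10) − (-1)(9) = -61
P_4→P_5: (-1)(0) − (3)(10) = -30
P_5→P_1: (3)(-3) − (0)(0) = -9
Σ = -165
Area = |Σ|/2 = 82.5.
Hole:
Σ = (-10) + (-8) + (12) + (17) = 11
Area = |Σ|/2 = 5.5.
Net area = 82.5 − 5.5 = 77.

77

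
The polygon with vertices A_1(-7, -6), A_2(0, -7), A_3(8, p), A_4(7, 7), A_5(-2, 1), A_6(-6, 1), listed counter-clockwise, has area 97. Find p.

5

The doubled signed area Σ (x_i y_{i+1} − x_{i+1} y_i) is linear in p.
With p=0 it equals 229; the coefficient of p is -7 (from the two edges through A_3).
So -7·p + 229 = 2·97 = 194 ⇒ p = 5.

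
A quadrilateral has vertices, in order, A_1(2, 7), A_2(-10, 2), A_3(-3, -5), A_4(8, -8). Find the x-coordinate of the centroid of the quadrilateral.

-20/57

Apply the surveyor's formula. First the cross-terms c_i = x_i·y_{i+1} − x_{i+1}·y_i:
  74, 56, 64, 72  ⇒  2A = 266, A = 133.
Then Σ (x_i + x_{i+1})·c_i = -280, so x̄ = -280 / (6·133) = -20/57.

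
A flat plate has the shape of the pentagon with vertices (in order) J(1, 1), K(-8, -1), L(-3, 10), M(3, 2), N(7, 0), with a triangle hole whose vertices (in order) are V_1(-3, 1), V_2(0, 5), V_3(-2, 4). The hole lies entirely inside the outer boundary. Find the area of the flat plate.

57

Outer boundary:
Apply Gauss's area formula: 2A = Σ (x_i·y_{i+1} − x_{i+1}·y_i), indices taken mod 5.
J→K: (1)(-1) − (-8)(1) = 7
K→L: (-8)(10) − (-3)(-1) = -83
L→M: (-3)(2) − (3)(10) = -36
M→N: (3)(0) − (7)(2) = -14
N→J: (7)(1) − (1)(0) = 7
Σ = -119
Area = |Σ|/2 = 59.5.
Hole:
V_1→V_2: (-3)(5) − (0)(1) = -15
V_2→V_3: (0)(4) − (-2)(5) = 10
V_3→V_1: (-2)(1) − (-3)(4) = 10
Σ = 5
Area = |Σ|/2 = 2.5.
Net area = 59.5 − 2.5 = 57.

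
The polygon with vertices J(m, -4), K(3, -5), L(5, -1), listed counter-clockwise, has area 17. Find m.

-5

Write out the shoelace sum; only the two edges meeting at J involve m:
2·Area = [(5·(-4) − m·(-1)) + (m·(-5) − 3·(-4))] + 22
       = -4·m + 14 = 34
⇒ m = -5.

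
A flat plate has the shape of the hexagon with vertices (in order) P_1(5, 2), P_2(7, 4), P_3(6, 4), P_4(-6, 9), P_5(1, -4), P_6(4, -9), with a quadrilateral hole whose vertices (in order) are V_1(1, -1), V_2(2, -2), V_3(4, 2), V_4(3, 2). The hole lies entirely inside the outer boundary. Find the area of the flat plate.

Outer boundary:
Apply the surveyor's formula: 2A = Σ (x_i·y_{i+1} − x_{i+1}·y_i), indices taken mod 6.
P_1→P_2: (5)(4) − (7)(2) = 6
P_2→P_3: (7)(4) − (6)(4) = 4
P_3→P_4: (6)(9) − (-6)(4) = 78
P_4→P_5: (-6)(-4) − (1)(9) = 15
P_5→P_6: (1)(-9) − (4)(-4) = 7
P_6→P_1: (4)(2) − (5)(-9) = 53
Σ = 163
Area = |Σ|/2 = 81.5.
Hole:
Apply the shoelace (surveyor's) formula: 2A = Σ (x_i·y_{i+1} − x_{i+1}·y_i), indices taken mod 4.
V_1→V_2: (1)(-2) − (2)(-1) = 0
V_2→V_3: (2)(2) − (4)(-2) = 12
V_3→V_4: (4)(2) − (3)(2) = 2
V_4→V_1: (3)(-1) − (1)(2) = -5
Σ = 9
Area = |Σ|/2 = 4.5.
Net area = 81.5 − 4.5 = 77.

77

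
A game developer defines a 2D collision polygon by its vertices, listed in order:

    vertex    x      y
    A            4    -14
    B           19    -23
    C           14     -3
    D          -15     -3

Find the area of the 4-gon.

287

Apply the shoelace (surveyor's) formula: 2A = Σ (x_i·y_{i+1} − x_{i+1}·y_i), indices taken mod 4.
Cross-terms: 174, 265, -87, 222  ⇒  Σ = 574
Area = |Σ|/2 = 287.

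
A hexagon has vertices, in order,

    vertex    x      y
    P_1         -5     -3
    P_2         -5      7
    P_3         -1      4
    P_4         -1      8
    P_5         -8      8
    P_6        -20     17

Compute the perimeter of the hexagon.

66

|P_1P_2| = √((0)² + (10)²) = √100 = 10
|P_2P_3| = √((4)² + (-3)²) = √25 = 5
|P_3P_4| = √((0)² + (4)²) = √16 = 4
|P_4P_5| = √((-7)² + (0)²) = √49 = 7
|P_5P_6| = √((-12)² + (9)²) = √225 = 15
|P_6P_1| = √((15)² + (-20)²) = √625 = 25
Perimeter = 10 + 5 + 4 + 7 + 15 + 25 = 66.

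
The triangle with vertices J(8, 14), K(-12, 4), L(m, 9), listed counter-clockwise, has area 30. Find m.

4

Write out the shoelace sum; only the two edges meeting at L involve m:
2·Area = [((-12)·9 − m·4) + (m·14 − 8·9)] + 200
       = 10·m + 20 = 60
⇒ m = 4.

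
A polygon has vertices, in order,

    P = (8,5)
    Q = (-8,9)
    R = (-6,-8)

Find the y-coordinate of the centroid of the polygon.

Apply the shoelace formula. First the cross-terms c_i = x_i·y_{i+1} − x_{i+1}·y_i:
  112, 118, 34  ⇒  2A = 264, A = 132.
Then Σ (y_i + y_{i+1})·c_i = 1584, so ȳ = 1584 / (6·132) = 2.

2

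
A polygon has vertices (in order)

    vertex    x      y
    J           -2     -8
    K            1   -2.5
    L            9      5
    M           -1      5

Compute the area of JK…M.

Apply Gauss's area formula: 2A = Σ (x_i·y_{i+1} − x_{i+1}·y_i), indices taken mod 4.
J→K: (-2)(-2.5) − (1)(-8) = 13
K→L: (1)(5) − (9)(-2.5) = 27.5
L→M: (9)(5) − (-1)(5) = 50
M→J: (-1)(-8) − (-2)(5) = 18
Σ = 108.5
Area = |Σ|/2 = 54.25.

54.25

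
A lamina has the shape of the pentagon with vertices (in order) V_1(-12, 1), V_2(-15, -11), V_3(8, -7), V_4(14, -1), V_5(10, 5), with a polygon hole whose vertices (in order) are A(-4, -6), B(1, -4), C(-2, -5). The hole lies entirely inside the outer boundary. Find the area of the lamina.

289.5

Outer boundary:
V_1→V_2: (-12)(-11) − (-15)(1) = 147
V_2→V_3: (-15)(-7) − (8)(-11) = 193
V_3→V_4: (8)(-1) − (14)(-7) = 90
V_4→V_5: (14)(5) − (10)(-1) = 80
V_5→V_1: (10)(1) − (-12)(5) = 70
Σ = 580
Area = |Σ|/2 = 290.
Hole:
A→B: (-4)(-4) − (1)(-6) = 22
B→C: (1)(-5) − (-2)(-4) = -13
C→A: (-2)(-6) − (-4)(-5) = -8
Σ = 1
Area = |Σ|/2 = 0.5.
Net area = 290 − 0.5 = 289.5.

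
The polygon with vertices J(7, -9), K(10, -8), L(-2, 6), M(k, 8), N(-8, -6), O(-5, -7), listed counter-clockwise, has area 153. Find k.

-5

The doubled signed area Σ (x_i y_{i+1} − x_{i+1} y_i) is linear in k.
With k=0 it equals 246; the coefficient of k is -12 (from the two edges through M).
So -12·k + 246 = 2·153 = 306 ⇒ k = -5.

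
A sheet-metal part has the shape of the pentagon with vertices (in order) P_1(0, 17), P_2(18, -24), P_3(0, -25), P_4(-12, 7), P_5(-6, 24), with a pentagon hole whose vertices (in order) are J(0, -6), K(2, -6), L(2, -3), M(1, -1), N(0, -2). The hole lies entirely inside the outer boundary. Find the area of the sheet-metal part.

693.5

Outer boundary:
Apply the shoelace formula: 2A = Σ (x_i·y_{i+1} − x_{i+1}·y_i), indices taken mod 5.
P_1→P_2: (0)(-24) − (18)(17) = -306
P_2→P_3: (18)(-25) − (0)(-24) = -450
P_3→P_4: (0)(7) − (-12)(-25) = -300
P_4→P_5: (-12)(24) − (-6)(7) = -246
P_5→P_1: (-6)(17) − (0)(24) = -102
Σ = -1404
Area = |Σ|/2 = 702.
Hole:
J→K: (0)(-6) − (2)(-6) = 12
K→L: (2)(-3) − (2)(-6) = 6
L→M: (2)(-1) − (1)(-3) = 1
M→N: (1)(-2) − (0)(-1) = -2
N→J: (0)(-6) − (0)(-2) = 0
Σ = 17
Area = |Σ|/2 = 8.5.
Net area = 702 − 8.5 = 693.5.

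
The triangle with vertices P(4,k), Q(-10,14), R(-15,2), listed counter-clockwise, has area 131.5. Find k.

-5

The doubled signed area Σ (x_i y_{i+1} − x_{i+1} y_i) is linear in k.
With k=0 it equals 238; the coefficient of k is -5 (from the two edges through P).
So -5·k + 238 = 2·131.5 = 263 ⇒ k = -5.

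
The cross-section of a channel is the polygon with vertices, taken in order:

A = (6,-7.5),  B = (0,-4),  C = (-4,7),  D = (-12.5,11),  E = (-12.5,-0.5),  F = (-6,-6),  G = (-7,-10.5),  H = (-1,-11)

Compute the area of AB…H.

190.125

Apply the shoelace (surveyor's) formula: 2A = Σ (x_i·y_{i+1} − x_{i+1}·y_i), indices taken mod 8.
A→B: (6)(-4) − (0)(-7.5) = -24
B→C: (0)(7) − (-4)(-4) = -16
C→D: (-4)(11) − (-12.5)(7) = 43.5
D→E: (-12.5)(-0.5) − (-12.5)(11) = 143.75
E→F: (-12.5)(-6) − (-6)(-0.5) = 72
F→G: (-6)(-10.5) − (-7)(-6) = 21
G→H: (-7)(-11) − (-1)(-10.5) = 66.5
H→A: (-1)(-7.5) − (6)(-11) = 73.5
Σ = 380.25
Area = |Σ|/2 = 190.125.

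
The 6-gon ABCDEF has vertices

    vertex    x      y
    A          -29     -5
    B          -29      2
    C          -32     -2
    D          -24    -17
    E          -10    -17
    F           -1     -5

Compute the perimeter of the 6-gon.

86

|AB| = √((0)² + (7)²) = √49 = 7
|BC| = √((-3)² + (-4)²) = √25 = 5
|CD| = √((8)² + (-15)²) = √289 = 17
|DE| = √((14)² + (0)²) = √196 = 14
|EF| = √((9)² + (12)²) = √225 = 15
|FA| = √((-28)² + (0)²) = √784 = 28
Perimeter = 7 + 5 + 17 + 14 + 15 + 28 = 86.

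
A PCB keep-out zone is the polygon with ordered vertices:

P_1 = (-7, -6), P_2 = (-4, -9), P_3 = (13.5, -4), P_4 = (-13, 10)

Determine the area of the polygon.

Apply the surveyor's formula: 2A = Σ (x_i·y_{i+1} − x_{i+1}·y_i), indices taken mod 4.
Cross-terms: 39, 137.5, 83, 148  ⇒  Σ = 407.5
Area = |Σ|/2 = 203.75.

203.75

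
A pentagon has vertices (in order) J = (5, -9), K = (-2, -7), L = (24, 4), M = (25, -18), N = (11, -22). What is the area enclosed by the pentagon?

Apply the surveyor's formula: 2A = Σ (x_i·y_{i+1} − x_{i+1}·y_i), indices taken mod 5.
Σ = (-53) + (160) + (-532) + (-352) + (11) = -766
Area = |Σ|/2 = 383.

383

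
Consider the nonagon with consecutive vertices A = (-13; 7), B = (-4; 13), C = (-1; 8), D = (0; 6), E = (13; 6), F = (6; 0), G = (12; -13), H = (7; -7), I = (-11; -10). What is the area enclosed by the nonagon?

A→B: (-13)(13) − (-4)(7) = -141
B→C: (-4)(8) − (-1)(13) = -19
C→D: (-1)(6) − (0)(8) = -6
D→E: (0)(6) − (13)(6) = -78
E→F: (13)(0) − (6)(6) = -36
F→G: (6)(-13) − (12)(0) = -78
G→H: (12)(-7) − (7)(-13) = 7
H→I: (7)(-10) − (-11)(-7) = -147
I→A: (-11)(7) − (-13)(-10) = -207
Σ = -705
Area = |Σ|/2 = 352.5.

352.5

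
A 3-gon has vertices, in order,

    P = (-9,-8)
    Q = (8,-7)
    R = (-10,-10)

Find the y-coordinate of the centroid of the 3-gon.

-25/3

Apply the shoelace (surveyor's) formula. First the cross-terms c_i = x_i·y_{i+1} − x_{i+1}·y_i:
  127, -150, -10  ⇒  2A = -33, A = -16.5.
Then Σ (y_i + y_{i+1})·c_i = 825, so ȳ = 825 / (6·(-16.5)) = -25/3.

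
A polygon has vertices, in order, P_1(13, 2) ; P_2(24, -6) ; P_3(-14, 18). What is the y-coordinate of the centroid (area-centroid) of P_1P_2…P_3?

14/3

Apply the surveyor's formula. First the cross-terms c_i = x_i·y_{i+1} − x_{i+1}·y_i:
  -126, 348, -262  ⇒  2A = -40, A = -20.
Then Σ (y_i + y_{i+1})·c_i = -560, so ȳ = -560 / (6·(-20)) = 14/3.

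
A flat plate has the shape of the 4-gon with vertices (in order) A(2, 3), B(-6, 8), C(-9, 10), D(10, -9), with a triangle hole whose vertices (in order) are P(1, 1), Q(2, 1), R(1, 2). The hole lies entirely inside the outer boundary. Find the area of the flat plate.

37

Outer boundary:
Apply the surveyor's formula: 2A = Σ (x_i·y_{i+1} − x_{i+1}·y_i), indices taken mod 4.
Σ = (34) + (12) + (-19) + (48) = 75
Area = |Σ|/2 = 37.5.
Hole:
Apply the shoelace formula: 2A = Σ (x_i·y_{i+1} − x_{i+1}·y_i), indices taken mod 3.
Σ = (-1) + (3) + (-1) = 1
Area = |Σ|/2 = 0.5.
Net area = 37.5 − 0.5 = 37.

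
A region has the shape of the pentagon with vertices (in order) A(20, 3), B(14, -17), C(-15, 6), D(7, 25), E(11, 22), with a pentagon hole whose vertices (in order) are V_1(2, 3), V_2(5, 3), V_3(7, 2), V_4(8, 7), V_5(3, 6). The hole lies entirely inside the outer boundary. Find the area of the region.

730.5

Outer boundary:
Apply the shoelace formula: 2A = Σ (x_i·y_{i+1} − x_{i+1}·y_i), indices taken mod 5.
Σ = (-382) + (-171) + (-417) + (-121) + (-407) = -1498
Area = |Σ|/2 = 749.
Hole:
Σ = (-9) + (-11) + (33) + (27) + (-3) = 37
Area = |Σ|/2 = 18.5.
Net area = 749 − 18.5 = 730.5.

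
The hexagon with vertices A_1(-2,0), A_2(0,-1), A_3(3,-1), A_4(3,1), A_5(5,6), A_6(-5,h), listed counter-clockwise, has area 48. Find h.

6

Write out the shoelace sum; only the two edges meeting at A_6 involve h:
2·Area = [(5·h − (-5)·6) + ((-5)·0 − (-2)·h)] + 24
       = 7·h + 54 = 96
⇒ h = 6.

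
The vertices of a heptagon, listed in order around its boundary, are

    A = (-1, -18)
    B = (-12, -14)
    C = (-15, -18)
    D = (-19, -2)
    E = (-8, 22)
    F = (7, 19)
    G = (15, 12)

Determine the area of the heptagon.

853.5

Cross-terms: -202, 6, -312, -434, -306, -201, -258  ⇒  Σ = -1707
Area = |Σ|/2 = 853.5.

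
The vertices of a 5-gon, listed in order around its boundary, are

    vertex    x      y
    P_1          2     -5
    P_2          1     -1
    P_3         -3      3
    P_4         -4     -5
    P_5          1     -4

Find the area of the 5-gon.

27

Σ = (3) + (0) + (27) + (21) + (3) = 54
Area = |Σ|/2 = 27.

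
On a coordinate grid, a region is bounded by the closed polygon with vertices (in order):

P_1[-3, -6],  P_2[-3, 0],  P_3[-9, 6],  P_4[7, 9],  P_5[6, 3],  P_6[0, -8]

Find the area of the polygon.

132

Apply the surveyor's formula: 2A = Σ (x_i·y_{i+1} − x_{i+1}·y_i), indices taken mod 6.
Σ = (-18) + (-18) + (-123) + (-33) + (-48) + (-24) = -264
Area = |Σ|/2 = 132.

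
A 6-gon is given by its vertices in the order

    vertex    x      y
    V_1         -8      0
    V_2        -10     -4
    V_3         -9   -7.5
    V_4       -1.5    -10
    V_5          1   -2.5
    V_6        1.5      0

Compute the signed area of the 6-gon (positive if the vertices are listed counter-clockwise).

Cross-terms: 32, 39, 78.75, 13.75, 3.75, 0  ⇒  Σ = 167.25
Signed area = Σ/2 = 83.625 (positive ⇒ counter-clockwise traversal).

83.625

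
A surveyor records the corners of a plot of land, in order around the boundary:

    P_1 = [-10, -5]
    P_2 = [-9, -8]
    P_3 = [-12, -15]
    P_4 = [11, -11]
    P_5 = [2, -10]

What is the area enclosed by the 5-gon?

86.5

Apply Gauss's area formula: 2A = Σ (x_i·y_{i+1} − x_{i+1}·y_i), indices taken mod 5.
Cross-terms: 35, 39, 297, -88, -110  ⇒  Σ = 173
Area = |Σ|/2 = 86.5.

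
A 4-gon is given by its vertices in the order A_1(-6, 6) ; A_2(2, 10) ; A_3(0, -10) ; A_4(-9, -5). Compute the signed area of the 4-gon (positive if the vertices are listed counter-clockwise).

-133

Apply the shoelace formula: 2A = Σ (x_i·y_{i+1} − x_{i+1}·y_i), indices taken mod 4.
Σ = (-72) + (-20) + (-90) + (-84) = -266
Signed area = Σ/2 = -133 (negative ⇒ clockwise traversal).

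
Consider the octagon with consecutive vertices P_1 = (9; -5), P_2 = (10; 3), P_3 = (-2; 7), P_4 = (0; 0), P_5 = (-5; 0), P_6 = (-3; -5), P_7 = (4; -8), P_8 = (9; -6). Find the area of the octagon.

P_1→P_2: (9)(3) − (10)(-5) = 77
P_2→P_3: (10)(7) − (-2)(3) = 76
P_3→P_4: (-2)(0) − (0)(7) = 0
P_4→P_5: (0)(0) − (-5)(0) = 0
P_5→P_6: (-5)(-5) − (-3)(0) = 25
P_6→P_7: (-3)(-8) − (4)(-5) = 44
P_7→P_8: (4)(-6) − (9)(-8) = 48
P_8→P_1: (9)(-5) − (9)(-6) = 9
Σ = 279
Area = |Σ|/2 = 139.5.

139.5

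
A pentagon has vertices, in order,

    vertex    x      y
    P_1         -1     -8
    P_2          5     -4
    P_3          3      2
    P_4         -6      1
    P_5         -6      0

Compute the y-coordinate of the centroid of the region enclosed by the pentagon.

Apply Gauss's area formula. First the cross-terms c_i = x_i·y_{i+1} − x_{i+1}·y_i:
  44, 22, 15, 6, 48  ⇒  2A = 135, A = 67.5.
Then Σ (y_i + y_{i+1})·c_i = -905, so ȳ = -905 / (6·67.5) = -181/81.

-181/81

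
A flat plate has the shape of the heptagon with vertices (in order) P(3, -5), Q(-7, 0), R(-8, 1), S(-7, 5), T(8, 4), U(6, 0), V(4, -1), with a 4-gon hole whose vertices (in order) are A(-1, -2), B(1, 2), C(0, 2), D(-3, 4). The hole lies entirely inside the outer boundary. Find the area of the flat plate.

Outer boundary:
Apply the shoelace (surveyor's) formula: 2A = Σ (x_i·y_{i+1} − x_{i+1}·y_i), indices taken mod 7.
P→Q: (3)(0) − (-7)(-5) = -35
Q→R: (-7)(1) − (-8)(0) = -7
R→S: (-8)(5) − (-7)(1) = -33
S→T: (-7)(4) − (8)(5) = -68
T→U: (8)(0) − (6)(4) = -24
U→V: (6)(-1) − (4)(0) = -6
V→P: (4)(-5) − (3)(-1) = -17
Σ = -190
Area = |Σ|/2 = 95.
Hole:
Apply the surveyor's formula: 2A = Σ (x_i·y_{i+1} − x_{i+1}·y_i), indices taken mod 4.
Σ = (0) + (2) + (6) + (10) = 18
Area = |Σ|/2 = 9.
Net area = 95 − 9 = 86.

86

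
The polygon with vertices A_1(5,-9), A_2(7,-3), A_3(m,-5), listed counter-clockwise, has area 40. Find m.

-7

Write out the shoelace sum; only the two edges meeting at A_3 involve m:
2·Area = [(7·(-5) − m·(-3)) + (m·(-9) − 5·(-5))] + 48
       = -6·m + 38 = 80
⇒ m = -7.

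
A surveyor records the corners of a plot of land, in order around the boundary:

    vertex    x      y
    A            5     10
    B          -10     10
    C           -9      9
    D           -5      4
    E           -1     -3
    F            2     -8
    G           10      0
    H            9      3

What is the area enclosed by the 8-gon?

Apply the surveyor's formula: 2A = Σ (x_i·y_{i+1} − x_{i+1}·y_i), indices taken mod 8.
Σ = (150) + (0) + (9) + (19) + (14) + (80) + (30) + (75) = 377
Area = |Σ|/2 = 188.5.

188.5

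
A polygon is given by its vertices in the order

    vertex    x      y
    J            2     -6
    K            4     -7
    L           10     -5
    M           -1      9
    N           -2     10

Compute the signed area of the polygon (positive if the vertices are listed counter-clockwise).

72.5

Apply the shoelace (surveyor's) formula: 2A = Σ (x_i·y_{i+1} − x_{i+1}·y_i), indices taken mod 5.
Cross-terms: 10, 50, 85, 8, -8  ⇒  Σ = 145
Signed area = Σ/2 = 72.5 (positive ⇒ counter-clockwise traversal).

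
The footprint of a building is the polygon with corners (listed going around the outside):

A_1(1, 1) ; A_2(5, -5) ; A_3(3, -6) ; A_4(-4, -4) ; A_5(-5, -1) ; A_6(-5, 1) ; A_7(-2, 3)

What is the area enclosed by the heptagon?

Apply the shoelace (surveyor's) formula: 2A = Σ (x_i·y_{i+1} − x_{i+1}·y_i), indices taken mod 7.
A_1→A_2: (1)(-5) − (5)(1) = -10
A_2→A_3: (5)(-6) − (3)(-5) = -15
A_3→A_4: (3)(-4) − (-4)(-6) = -36
A_4→A_5: (-4)(-1) − (-5)(-4) = -16
A_5→A_6: (-5)(1) − (-5)(-1) = -10
A_6→A_7: (-5)(3) − (-2)(1) = -13
A_7→A_1: (-2)(1) − (1)(3) = -5
Σ = -105
Area = |Σ|/2 = 52.5.

52.5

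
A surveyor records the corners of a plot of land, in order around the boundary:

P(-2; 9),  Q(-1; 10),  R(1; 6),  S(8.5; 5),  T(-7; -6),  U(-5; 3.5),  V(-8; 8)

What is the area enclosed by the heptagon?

Apply the shoelace formula: 2A = Σ (x_i·y_{i+1} − x_{i+1}·y_i), indices taken mod 7.
Σ = (-11) + (-16) + (-46) + (-16) + (-54.5) + (-12) + (-56) = -211.5
Area = |Σ|/2 = 105.75.

105.75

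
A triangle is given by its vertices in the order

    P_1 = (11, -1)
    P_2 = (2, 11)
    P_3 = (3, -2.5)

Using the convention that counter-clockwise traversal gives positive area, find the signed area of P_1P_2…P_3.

Apply Gauss's area formula: 2A = Σ (x_i·y_{i+1} − x_{i+1}·y_i), indices taken mod 3.
Σ = (123) + (-38) + (24.5) = 109.5
Signed area = Σ/2 = 54.75 (positive ⇒ counter-clockwise traversal).

54.75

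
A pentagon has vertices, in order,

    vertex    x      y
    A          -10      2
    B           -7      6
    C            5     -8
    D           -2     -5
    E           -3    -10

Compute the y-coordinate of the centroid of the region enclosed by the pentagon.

Apply the shoelace (surveyor's) formula. First the cross-terms c_i = x_i·y_{i+1} − x_{i+1}·y_i:
  -46, 26, -41, 5, -106  ⇒  2A = -162, A = -81.
Then Σ (y_i + y_{i+1})·c_i = 886, so ȳ = 886 / (6·(-81)) = -443/243.

-443/243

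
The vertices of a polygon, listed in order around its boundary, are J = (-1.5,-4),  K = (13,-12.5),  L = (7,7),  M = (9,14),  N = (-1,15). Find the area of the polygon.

229.875

Apply Gauss's area formula: 2A = Σ (x_i·y_{i+1} − x_{i+1}·y_i), indices taken mod 5.
Σ = (70.75) + (178.5) + (35) + (149) + (26.5) = 459.75
Area = |Σ|/2 = 229.875.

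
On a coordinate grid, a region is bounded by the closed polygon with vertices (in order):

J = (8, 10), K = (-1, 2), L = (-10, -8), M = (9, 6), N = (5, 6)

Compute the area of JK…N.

Cross-terms: 26, 28, 12, 24, 2  ⇒  Σ = 92
Area = |Σ|/2 = 46.

46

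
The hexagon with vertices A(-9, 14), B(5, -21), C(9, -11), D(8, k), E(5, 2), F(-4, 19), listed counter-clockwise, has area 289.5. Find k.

Write out the shoelace sum; only the two edges meeting at D involve k:
2·Area = [(9·k − 8·(-11)) + (8·2 − 5·k)] + 471
       = 4·k + 575 = 579
⇒ k = 1.

1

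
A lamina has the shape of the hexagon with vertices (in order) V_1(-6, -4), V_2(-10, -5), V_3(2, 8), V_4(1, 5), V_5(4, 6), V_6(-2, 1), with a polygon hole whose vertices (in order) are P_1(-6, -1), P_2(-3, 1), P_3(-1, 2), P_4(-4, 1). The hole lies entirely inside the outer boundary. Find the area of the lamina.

29.5

Outer boundary:
Apply the shoelace (surveyor's) formula: 2A = Σ (x_i·y_{i+1} − x_{i+1}·y_i), indices taken mod 6.
Σ = (-10) + (-70) + (2) + (-14) + (16) + (14) = -62
Area = |Σ|/2 = 31.
Hole:
Cross-terms: -9, -5, 7, 10  ⇒  Σ = 3
Area = |Σ|/2 = 1.5.
Net area = 31 − 1.5 = 29.5.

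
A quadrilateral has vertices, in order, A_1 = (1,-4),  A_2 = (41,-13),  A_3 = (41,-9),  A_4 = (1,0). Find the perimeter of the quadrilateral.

|A_1A_2| = √((40)² + (-9)²) = √1681 = 41
|A_2A_3| = √((0)² + (4)²) = √16 = 4
|A_3A_4| = √((-40)² + (9)²) = √1681 = 41
|A_4A_1| = √((0)² + (-4)²) = √16 = 4
Perimeter = 41 + 4 + 41 + 4 = 90.

90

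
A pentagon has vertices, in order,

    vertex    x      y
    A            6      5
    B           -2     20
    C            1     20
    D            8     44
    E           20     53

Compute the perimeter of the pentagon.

110

|AB| = √((-8)² + (15)²) = √289 = 17
|BC| = √((3)² + (0)²) = √9 = 3
|CD| = √((7)² + (24)²) = √625 = 25
|DE| = √((12)² + (9)²) = √225 = 15
|EA| = √((-14)² + (-48)²) = √2500 = 50
Perimeter = 17 + 3 + 25 + 15 + 50 = 110.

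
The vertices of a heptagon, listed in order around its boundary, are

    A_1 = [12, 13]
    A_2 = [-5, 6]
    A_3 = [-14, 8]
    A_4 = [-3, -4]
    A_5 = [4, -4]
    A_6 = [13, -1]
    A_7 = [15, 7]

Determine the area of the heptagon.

277

Apply the surveyor's formula: 2A = Σ (x_i·y_{i+1} − x_{i+1}·y_i), indices taken mod 7.
A_1→A_2: (12)(6) − (-5)(13) = 137
A_2→A_3: (-5)(8) − (-14)(6) = 44
A_3→A_4: (-14)(-4) − (-3)(8) = 80
A_4→A_5: (-3)(-4) − (4)(-4) = 28
A_5→A_6: (4)(-1) − (13)(-4) = 48
A_6→A_7: (13)(7) − (15)(-1) = 106
A_7→A_1: (15)(13) − (12)(7) = 111
Σ = 554
Area = |Σ|/2 = 277.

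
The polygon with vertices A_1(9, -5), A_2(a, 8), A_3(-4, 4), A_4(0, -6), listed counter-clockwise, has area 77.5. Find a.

-3

Write out the shoelace sum; only the two edges meeting at A_2 involve a:
2·Area = [(9·8 − a·(-5)) + (a·4 − (-4)·8)] + 78
       = 9·a + 182 = 155
⇒ a = -3.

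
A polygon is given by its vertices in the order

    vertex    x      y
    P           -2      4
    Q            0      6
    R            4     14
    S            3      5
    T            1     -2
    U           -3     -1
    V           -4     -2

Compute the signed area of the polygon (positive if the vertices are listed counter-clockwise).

-47

Σ = (-12) + (-24) + (-22) + (-11) + (-7) + (2) + (-20) = -94
Signed area = Σ/2 = -47 (negative ⇒ clockwise traversal).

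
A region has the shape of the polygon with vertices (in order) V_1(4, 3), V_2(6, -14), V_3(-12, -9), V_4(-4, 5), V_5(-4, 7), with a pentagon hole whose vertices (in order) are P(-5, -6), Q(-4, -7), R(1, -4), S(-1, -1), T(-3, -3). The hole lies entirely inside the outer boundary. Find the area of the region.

204

Outer boundary:
Apply the surveyor's formula: 2A = Σ (x_i·y_{i+1} − x_{i+1}·y_i), indices taken mod 5.
V_1→V_2: (4)(-14) − (6)(3) = -74
V_2→V_3: (6)(-9) − (-12)(-14) = -222
V_3→V_4: (-12)(5) − (-4)(-9) = -96
V_4→V_5: (-4)(7) − (-4)(5) = -8
V_5→V_1: (-4)(3) − (4)(7) = -40
Σ = -440
Area = |Σ|/2 = 220.
Hole:
Apply Gauss's area formula: 2A = Σ (x_i·y_{i+1} − x_{i+1}·y_i), indices taken mod 5.
Σ = (11) + (23) + (-5) + (0) + (3) = 32
Area = |Σ|/2 = 16.
Net area = 220 − 16 = 204.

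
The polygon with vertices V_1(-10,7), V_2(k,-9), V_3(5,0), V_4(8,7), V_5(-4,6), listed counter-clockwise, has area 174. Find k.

Write out the shoelace sum; only the two edges meeting at V_2 involve k:
2·Area = [((-10)·(-9) − k·7) + (k·0 − 5·(-9))] + 143
       = -7·k + 278 = 348
⇒ k = -10.

-10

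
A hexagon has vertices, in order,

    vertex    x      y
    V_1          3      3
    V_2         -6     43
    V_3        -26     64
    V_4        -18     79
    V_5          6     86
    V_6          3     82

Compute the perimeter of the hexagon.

|V_1V_2| = √((-9)² + (40)²) = √1681 = 41
|V_2V_3| = √((-20)² + (21)²) = √841 = 29
|V_3V_4| = √((8)² + (15)²) = √289 = 17
|V_4V_5| = √((24)² + (7)²) = √625 = 25
|V_5V_6| = √((-3)² + (-4)²) = √25 = 5
|V_6V_1| = √((0)² + (-79)²) = √6241 = 79
Perimeter = 41 + 29 + 17 + 25 + 5 + 79 = 196.

196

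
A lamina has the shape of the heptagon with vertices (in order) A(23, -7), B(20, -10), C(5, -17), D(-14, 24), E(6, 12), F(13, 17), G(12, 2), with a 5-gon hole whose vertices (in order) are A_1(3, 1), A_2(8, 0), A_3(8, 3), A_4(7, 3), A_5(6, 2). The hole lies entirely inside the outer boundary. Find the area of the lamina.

578.5

Outer boundary:
Apply Gauss's area formula: 2A = Σ (x_i·y_{i+1} − x_{i+1}·y_i), indices taken mod 7.
A→B: (23)(-10) − (20)(-7) = -90
B→C: (20)(-17) − (5)(-10) = -290
C→D: (5)(24) − (-14)(-17) = -118
D→E: (-14)(12) − (6)(24) = -312
E→F: (6)(17) − (13)(12) = -54
F→G: (13)(2) − (12)(17) = -178
G→A: (12)(-7) − (23)(2) = -130
Σ = -1172
Area = |Σ|/2 = 586.
Hole:
A_1→A_2: (3)(0) − (8)(1) = -8
A_2→A_3: (8)(3) − (8)(0) = 24
A_3→A_4: (8)(3) − (7)(3) = 3
A_4→A_5: (7)(2) − (6)(3) = -4
A_5→A_1: (6)(1) − (3)(2) = 0
Σ = 15
Area = |Σ|/2 = 7.5.
Net area = 586 − 7.5 = 578.5.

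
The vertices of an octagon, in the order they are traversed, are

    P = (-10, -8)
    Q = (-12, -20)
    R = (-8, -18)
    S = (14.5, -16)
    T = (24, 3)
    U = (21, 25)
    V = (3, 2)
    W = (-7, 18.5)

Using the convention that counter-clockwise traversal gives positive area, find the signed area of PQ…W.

Cross-terms: 104, 56, 389, 427.5, 537, -33, 69.5, 241  ⇒  Σ = 1791
Signed area = Σ/2 = 895.5 (positive ⇒ counter-clockwise traversal).

895.5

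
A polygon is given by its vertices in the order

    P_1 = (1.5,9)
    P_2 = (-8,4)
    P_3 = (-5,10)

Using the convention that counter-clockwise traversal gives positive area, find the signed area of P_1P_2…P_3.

Apply the shoelace formula: 2A = Σ (x_i·y_{i+1} − x_{i+1}·y_i), indices taken mod 3.
P_1→P_2: (1.5)(4) − (-8)(9) = 78
P_2→P_3: (-8)(10) − (-5)(4) = -60
P_3→P_1: (-5)(9) − (1.5)(10) = -60
Σ = -42
Signed area = Σ/2 = -21 (negative ⇒ clockwise traversal).

-21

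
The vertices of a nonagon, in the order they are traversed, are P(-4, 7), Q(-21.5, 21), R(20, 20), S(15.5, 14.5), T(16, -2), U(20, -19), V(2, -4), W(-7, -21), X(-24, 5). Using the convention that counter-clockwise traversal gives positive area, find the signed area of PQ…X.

Apply Gauss's area formula: 2A = Σ (x_i·y_{i+1} − x_{i+1}·y_i), indices taken mod 9.
Σ = (66.5) + (-850) + (-20) + (-263) + (-264) + (-42) + (-70) + (-539) + (-148) = -2129.5
Signed area = Σ/2 = -1064.75 (negative ⇒ clockwise traversal).

-1064.75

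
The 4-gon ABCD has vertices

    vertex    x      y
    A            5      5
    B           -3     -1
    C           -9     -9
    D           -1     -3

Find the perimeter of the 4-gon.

|AB| = √((-8)² + (-6)²) = √100 = 10
|BC| = √((-6)² + (-8)²) = √100 = 10
|CD| = √((8)² + (6)²) = √100 = 10
|DA| = √((6)² + (8)²) = √100 = 10
Perimeter = 10 + 10 + 10 + 10 = 40.

40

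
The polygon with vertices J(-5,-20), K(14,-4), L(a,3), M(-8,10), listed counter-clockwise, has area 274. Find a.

-2

The doubled signed area Σ (x_i y_{i+1} − x_{i+1} y_i) is linear in a.
With a=0 it equals 576; the coefficient of a is 14 (from the two edges through L).
So 14·a + 576 = 2·274 = 548 ⇒ a = -2.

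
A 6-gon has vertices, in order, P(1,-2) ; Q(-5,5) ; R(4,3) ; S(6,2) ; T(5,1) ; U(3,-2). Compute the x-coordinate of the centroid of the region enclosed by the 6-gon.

Apply Gauss's area formula. First the cross-terms c_i = x_i·y_{i+1} − x_{i+1}·y_i:
  -5, -35, -10, -4, -13, -4  ⇒  2A = -71, A = -35.5.
Then Σ (x_i + x_{i+1})·c_i = -209, so x̄ = -209 / (6·(-35.5)) = 209/213.

209/213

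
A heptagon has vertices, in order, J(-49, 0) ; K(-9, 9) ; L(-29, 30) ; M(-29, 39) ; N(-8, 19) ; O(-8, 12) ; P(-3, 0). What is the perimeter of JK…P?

|JK| = √((40)² + (9)²) = √1681 = 41
|KL| = √((-20)² + (21)²) = √841 = 29
|LM| = √((0)² + (9)²) = √81 = 9
|MN| = √((21)² + (-20)²) = √841 = 29
|NO| = √((0)² + (-7)²) = √49 = 7
|OP| = √((5)² + (-12)²) = √169 = 13
|PJ| = √((-46)² + (0)²) = √2116 = 46
Perimeter = 41 + 29 + 9 + 29 + 7 + 13 + 46 = 174.

174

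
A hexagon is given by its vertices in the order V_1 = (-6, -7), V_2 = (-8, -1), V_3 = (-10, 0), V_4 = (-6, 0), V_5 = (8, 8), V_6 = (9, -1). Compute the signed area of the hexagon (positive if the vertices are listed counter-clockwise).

V_1→V_2: (-6)(-1) − (-8)(-7) = -50
V_2→V_3: (-8)(0) − (-10)(-1) = -10
V_3→V_4: (-10)(0) − (-6)(0) = 0
V_4→V_5: (-6)(8) − (8)(0) = -48
V_5→V_6: (8)(-1) − (9)(8) = -80
V_6→V_1: (9)(-7) − (-6)(-1) = -69
Σ = -257
Signed area = Σ/2 = -128.5 (negative ⇒ clockwise traversal).

-128.5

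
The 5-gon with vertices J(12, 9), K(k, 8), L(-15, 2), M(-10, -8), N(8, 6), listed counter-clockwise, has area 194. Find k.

-4

Write out the shoelace sum; only the two edges meeting at K involve k:
2·Area = [(12·8 − k·9) + (k·2 − (-15)·8)] + 144
       = -7·k + 360 = 388
⇒ k = -4.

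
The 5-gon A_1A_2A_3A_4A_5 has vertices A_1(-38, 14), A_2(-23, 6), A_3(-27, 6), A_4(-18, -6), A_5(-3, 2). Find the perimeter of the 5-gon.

|A_1A_2| = √((15)² + (-8)²) = √289 = 17
|A_2A_3| = √((-4)² + (0)²) = √16 = 4
|A_3A_4| = √((9)² + (-12)²) = √225 = 15
|A_4A_5| = √((15)² + (8)²) = √289 = 17
|A_5A_1| = √((-35)² + (12)²) = √1369 = 37
Perimeter = 17 + 4 + 15 + 17 + 37 = 90.

90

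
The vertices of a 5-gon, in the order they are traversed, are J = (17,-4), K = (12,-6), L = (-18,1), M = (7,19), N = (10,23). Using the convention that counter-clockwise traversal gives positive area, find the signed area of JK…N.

Σ = (-54) + (-96) + (-349) + (-29) + (-431) = -959
Signed area = Σ/2 = -479.5 (negative ⇒ clockwise traversal).

-479.5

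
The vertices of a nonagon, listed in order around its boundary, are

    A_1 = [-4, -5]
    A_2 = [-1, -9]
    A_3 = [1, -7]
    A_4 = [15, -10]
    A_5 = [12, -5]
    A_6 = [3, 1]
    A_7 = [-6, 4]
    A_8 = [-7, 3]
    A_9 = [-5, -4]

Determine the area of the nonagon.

147

Apply the surveyor's formula: 2A = Σ (x_i·y_{i+1} − x_{i+1}·y_i), indices taken mod 9.
Σ = (31) + (16) + (95) + (45) + (27) + (18) + (10) + (43) + (9) = 294
Area = |Σ|/2 = 147.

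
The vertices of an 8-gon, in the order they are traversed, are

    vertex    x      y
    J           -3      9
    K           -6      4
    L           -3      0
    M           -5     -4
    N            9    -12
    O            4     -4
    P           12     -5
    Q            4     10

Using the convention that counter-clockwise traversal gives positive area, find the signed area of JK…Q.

204

Apply the shoelace formula: 2A = Σ (x_i·y_{i+1} − x_{i+1}·y_i), indices taken mod 8.
Σ = (42) + (12) + (12) + (96) + (12) + (28) + (140) + (66) = 408
Signed area = Σ/2 = 204 (positive ⇒ counter-clockwise traversal).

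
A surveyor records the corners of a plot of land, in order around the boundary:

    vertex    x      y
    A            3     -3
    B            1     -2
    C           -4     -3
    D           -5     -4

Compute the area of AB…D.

Apply the shoelace (surveyor's) formula: 2A = Σ (x_i·y_{i+1} − x_{i+1}·y_i), indices taken mod 4.
Cross-terms: -3, -11, 1, 27  ⇒  Σ = 14
Area = |Σ|/2 = 7.

7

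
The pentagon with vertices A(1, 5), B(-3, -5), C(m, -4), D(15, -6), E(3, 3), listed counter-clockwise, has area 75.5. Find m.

Write out the shoelace sum; only the two edges meeting at C involve m:
2·Area = [((-3)·(-4) − m·(-5)) + (m·(-6) − 15·(-4))] + 85
       = -1·m + 157 = 151
⇒ m = 6.

6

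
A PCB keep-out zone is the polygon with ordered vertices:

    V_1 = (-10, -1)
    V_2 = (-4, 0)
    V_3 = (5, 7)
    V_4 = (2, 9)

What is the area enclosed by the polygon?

Apply the shoelace formula: 2A = Σ (x_i·y_{i+1} − x_{i+1}·y_i), indices taken mod 4.
Σ = (-4) + (-28) + (31) + (88) = 87
Area = |Σ|/2 = 43.5.

43.5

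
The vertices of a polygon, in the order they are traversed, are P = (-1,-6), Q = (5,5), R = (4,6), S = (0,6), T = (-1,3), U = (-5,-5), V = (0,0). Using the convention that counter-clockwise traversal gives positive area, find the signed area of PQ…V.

Apply the shoelace (surveyor's) formula: 2A = Σ (x_i·y_{i+1} − x_{i+1}·y_i), indices taken mod 7.
Σ = (25) + (10) + (24) + (6) + (20) + (0) + (0) = 85
Signed area = Σ/2 = 42.5 (positive ⇒ counter-clockwise traversal).

42.5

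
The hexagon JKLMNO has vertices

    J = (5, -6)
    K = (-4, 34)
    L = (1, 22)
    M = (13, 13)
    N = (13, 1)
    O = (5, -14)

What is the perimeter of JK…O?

|JK| = √((-9)² + (40)²) = √1681 = 41
|KL| = √((5)² + (-12)²) = √169 = 13
|LM| = √((12)² + (-9)²) = √225 = 15
|MN| = √((0)² + (-12)²) = √144 = 12
|NO| = √((-8)² + (-15)²) = √289 = 17
|OJ| = √((0)² + (8)²) = √64 = 8
Perimeter = 41 + 13 + 15 + 12 + 17 + 8 = 106.

106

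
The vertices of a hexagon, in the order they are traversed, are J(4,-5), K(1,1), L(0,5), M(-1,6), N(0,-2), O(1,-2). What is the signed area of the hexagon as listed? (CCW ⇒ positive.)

13

Apply Gauss's area formula: 2A = Σ (x_i·y_{i+1} − x_{i+1}·y_i), indices taken mod 6.
Σ = (9) + (5) + (5) + (2) + (2) + (3) = 26
Signed area = Σ/2 = 13 (positive ⇒ counter-clockwise traversal).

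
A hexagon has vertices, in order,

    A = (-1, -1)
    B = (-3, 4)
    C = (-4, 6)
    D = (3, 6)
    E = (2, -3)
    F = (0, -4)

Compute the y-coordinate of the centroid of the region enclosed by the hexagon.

19/9

Apply the shoelace formula. First the cross-terms c_i = x_i·y_{i+1} − x_{i+1}·y_i:
  -7, -2, -42, -21, -8, -4  ⇒  2A = -84, A = -42.
Then Σ (y_i + y_{i+1})·c_i = -532, so ȳ = -532 / (6·(-42)) = 19/9.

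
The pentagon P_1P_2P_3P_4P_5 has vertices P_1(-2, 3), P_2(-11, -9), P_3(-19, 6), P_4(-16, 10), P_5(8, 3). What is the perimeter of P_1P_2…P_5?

72

|P_1P_2| = √((-9)² + (-12)²) = √225 = 15
|P_2P_3| = √((-8)² + (15)²) = √289 = 17
|P_3P_4| = √((3)² + (4)²) = √25 = 5
|P_4P_5| = √((24)² + (-7)²) = √625 = 25
|P_5P_1| = √((-10)² + (0)²) = √100 = 10
Perimeter = 15 + 17 + 5 + 25 + 10 = 72.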